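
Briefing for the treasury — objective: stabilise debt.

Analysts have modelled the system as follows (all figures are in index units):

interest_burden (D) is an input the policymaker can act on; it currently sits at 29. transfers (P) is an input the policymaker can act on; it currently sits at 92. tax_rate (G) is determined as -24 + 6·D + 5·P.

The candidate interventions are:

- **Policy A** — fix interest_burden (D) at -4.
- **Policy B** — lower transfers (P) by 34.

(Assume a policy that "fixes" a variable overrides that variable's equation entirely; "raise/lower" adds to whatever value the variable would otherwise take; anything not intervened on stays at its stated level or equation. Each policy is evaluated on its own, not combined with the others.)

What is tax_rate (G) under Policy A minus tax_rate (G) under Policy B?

Policy A (D := -4):
  D = -4
  P = 92
  G = -24 + 6·(-4) + 5·92 = 412
Policy B (P − 34):
  D = 29
  P = 92 − 34 = 58
  G = -24 + 6·29 + 5·58 = 440
G: 412 − 440 = -28

-28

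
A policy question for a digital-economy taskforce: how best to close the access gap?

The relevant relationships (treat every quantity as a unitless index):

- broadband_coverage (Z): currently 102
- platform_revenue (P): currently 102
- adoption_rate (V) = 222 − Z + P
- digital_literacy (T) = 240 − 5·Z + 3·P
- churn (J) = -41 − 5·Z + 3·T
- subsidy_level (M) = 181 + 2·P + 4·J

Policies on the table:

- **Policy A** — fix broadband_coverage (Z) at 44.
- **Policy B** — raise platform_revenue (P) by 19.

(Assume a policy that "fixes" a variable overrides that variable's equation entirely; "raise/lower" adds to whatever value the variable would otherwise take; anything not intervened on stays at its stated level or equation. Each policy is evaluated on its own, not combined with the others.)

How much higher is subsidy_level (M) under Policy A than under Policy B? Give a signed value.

Policy A (Z := 44):
  Z = 44
  P = 102
  T = 240 − 5·44 + 3·102 = 326
  J = -41 − 5·44 + 3·326 = 717
  M = 181 + 2·102 + 4·717 = 3253
Policy B (P + 19):
  Z = 102
  P = 102 + 19 = 121
  T = 240 − 5·102 + 3·121 = 93
  J = -41 − 5·102 + 3·93 = -272
  M = 181 + 2·121 + 4·(-272) = -665
M: 3253 − (-665) = 3918

3918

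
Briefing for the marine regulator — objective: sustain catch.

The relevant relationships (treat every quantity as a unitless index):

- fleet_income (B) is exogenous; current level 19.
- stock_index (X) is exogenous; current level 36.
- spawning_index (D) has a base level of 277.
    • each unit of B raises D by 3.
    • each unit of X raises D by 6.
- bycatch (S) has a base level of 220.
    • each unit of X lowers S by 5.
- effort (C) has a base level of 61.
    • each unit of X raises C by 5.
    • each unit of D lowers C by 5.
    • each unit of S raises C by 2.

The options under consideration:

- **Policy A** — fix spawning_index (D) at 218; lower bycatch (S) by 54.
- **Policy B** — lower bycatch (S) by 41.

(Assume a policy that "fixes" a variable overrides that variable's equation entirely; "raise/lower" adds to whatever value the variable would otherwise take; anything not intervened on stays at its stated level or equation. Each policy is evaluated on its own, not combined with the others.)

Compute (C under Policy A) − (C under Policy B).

Policy A (D := 218, S − 54):
  B = 19
  X = 36
  D = 218
  S = 220 − 5·36 (−54 from intervention) = -14
  C = 61 + 5·36 − 5·218 + 2·(-14) = -877
Policy B (S − 41):
  B = 19
  X = 36
  D = 277 + 3·19 + 6·36 = 550
  S = 220 − 5·36 (−41 from intervention) = -1
  C = 61 + 5·36 − 5·550 + 2·(-1) = -2511
C: -877 − (-2511) = 1634

1634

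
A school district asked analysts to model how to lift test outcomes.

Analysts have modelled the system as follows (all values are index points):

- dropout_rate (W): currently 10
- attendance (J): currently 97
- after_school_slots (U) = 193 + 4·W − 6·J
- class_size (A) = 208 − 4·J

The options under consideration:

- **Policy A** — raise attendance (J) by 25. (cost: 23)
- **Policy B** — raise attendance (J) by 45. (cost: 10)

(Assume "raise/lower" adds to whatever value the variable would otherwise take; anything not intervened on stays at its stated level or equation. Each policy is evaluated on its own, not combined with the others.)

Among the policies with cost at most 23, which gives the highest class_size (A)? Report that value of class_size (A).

Policy A (J + 25):
  J = 97 + 25 = 122
  A = 208 − 4·122 = -280
Policy B (J + 45):
  J = 97 + 45 = 142
  A = 208 − 4·142 = -360
Comparing — Policy A: A=-280, Policy B: A=-360. Highest is -280 (Policy A).

-280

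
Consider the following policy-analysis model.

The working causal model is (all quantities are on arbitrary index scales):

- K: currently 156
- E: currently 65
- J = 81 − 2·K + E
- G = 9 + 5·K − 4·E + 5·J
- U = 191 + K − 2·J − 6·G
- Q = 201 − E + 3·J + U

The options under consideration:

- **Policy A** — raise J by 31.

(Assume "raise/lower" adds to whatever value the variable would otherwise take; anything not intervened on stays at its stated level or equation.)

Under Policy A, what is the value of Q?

Policy A (J + 31):
  K = 156
  E = 65
  J = 81 − 2·156 + 65 (+31 from intervention) = -135
  G = 9 + 5·156 − 4·65 + 5·(-135) = -146
  U = 191 + 156 − 2·(-135) − 6·(-146) = 1493
  Q = 201 − 65 + 3·(-135) + 1493 = 1224

1224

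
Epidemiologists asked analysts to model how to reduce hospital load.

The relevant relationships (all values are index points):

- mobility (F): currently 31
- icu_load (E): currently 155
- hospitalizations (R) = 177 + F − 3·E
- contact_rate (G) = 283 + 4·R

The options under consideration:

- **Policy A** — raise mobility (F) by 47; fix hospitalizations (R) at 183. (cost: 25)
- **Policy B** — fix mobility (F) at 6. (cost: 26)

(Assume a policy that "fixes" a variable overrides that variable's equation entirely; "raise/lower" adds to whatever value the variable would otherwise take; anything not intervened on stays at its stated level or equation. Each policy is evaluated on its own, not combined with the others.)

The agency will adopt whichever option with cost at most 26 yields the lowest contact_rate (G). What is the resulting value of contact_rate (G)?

-845

Policy A (F + 47, R := 183):
  F = 31 + 47 = 78
  E = 155
  R = 183
  G = 283 + 4·183 = 1015
Policy B (F := 6):
  F = 6
  E = 155
  R = 177 + 6 − 3·155 = -282
  G = 283 + 4·(-282) = -845
Comparing — Policy A: G=1015, Policy B: G=-845. Lowest is -845 (Policy B).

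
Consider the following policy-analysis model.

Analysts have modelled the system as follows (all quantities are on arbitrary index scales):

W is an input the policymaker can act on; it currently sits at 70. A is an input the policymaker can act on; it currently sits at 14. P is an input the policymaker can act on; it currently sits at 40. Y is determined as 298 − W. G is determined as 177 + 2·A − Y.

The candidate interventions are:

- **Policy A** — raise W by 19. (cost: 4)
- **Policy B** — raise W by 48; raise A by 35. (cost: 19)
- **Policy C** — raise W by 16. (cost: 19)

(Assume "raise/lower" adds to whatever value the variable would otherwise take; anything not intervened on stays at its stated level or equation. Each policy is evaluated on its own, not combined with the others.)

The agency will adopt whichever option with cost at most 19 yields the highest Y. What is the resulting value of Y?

Policy A (W + 19):
  W = 70 + 19 = 89
  Y = 298 − 89 = 209
Policy B (W + 48, A + 35):
  W = 70 + 48 = 118
  Y = 298 − 118 = 180
Policy C (W + 16):
  W = 70 + 16 = 86
  Y = 298 − 86 = 212
Comparing — Policy A: Y=209, Policy B: Y=180, Policy C: Y=212. Highest is 212 (Policy C).

212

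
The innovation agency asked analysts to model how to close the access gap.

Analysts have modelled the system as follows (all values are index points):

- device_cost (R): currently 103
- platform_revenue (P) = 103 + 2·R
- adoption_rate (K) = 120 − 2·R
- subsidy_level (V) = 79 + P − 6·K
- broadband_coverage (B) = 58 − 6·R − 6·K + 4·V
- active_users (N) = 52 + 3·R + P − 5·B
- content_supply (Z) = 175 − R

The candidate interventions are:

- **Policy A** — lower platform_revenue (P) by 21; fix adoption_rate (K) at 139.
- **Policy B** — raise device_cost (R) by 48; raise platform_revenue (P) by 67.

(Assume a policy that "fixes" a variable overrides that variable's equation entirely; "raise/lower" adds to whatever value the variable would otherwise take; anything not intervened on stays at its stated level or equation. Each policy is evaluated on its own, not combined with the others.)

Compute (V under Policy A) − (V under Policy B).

-2110

Policy A (P − 21, K := 139):
  R = 103
  P = 103 + 2·103 (−21 from intervention) = 288
  K = 139
  V = 79 + 288 − 6·139 = -467
Policy B (R + 48, P + 67):
  R = 103 + 48 = 151
  P = 103 + 2·151 (+67 from intervention) = 472
  K = 120 − 2·151 = -182
  V = 79 + 472 − 6·(-182) = 1643
V: -467 − 1643 = -2110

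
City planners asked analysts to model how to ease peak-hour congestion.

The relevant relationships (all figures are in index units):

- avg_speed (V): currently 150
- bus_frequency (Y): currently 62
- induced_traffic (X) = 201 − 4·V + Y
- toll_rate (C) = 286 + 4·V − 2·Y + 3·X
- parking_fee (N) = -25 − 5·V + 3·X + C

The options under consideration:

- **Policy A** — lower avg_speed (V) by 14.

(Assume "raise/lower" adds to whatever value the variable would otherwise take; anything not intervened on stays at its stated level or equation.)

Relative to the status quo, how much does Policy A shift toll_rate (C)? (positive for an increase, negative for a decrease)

112

Baseline:
  V = 150
  Y = 62
  X = 201 − 4·150 + 62 = -337
  C = 286 + 4·150 − 2·62 + 3·(-337) = -249
Policy A (V − 14):
  V = 150 − 14 = 136
  Y = 62
  X = 201 − 4·136 + 62 = -281
  C = 286 + 4·136 − 2·62 + 3·(-281) = -137
Change in C: -137 − (-249) = 112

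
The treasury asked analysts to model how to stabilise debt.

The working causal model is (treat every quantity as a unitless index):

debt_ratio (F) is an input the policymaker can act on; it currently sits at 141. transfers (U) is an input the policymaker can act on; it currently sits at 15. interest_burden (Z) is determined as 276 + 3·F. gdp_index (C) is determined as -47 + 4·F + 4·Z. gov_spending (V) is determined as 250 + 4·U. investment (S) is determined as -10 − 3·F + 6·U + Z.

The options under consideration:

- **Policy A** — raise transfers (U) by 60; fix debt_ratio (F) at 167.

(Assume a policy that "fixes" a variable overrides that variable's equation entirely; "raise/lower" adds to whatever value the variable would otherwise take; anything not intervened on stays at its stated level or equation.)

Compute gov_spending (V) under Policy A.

550

Policy A (U + 60, F := 167):
  U = 15 + 60 = 75
  V = 250 + 4·75 = 550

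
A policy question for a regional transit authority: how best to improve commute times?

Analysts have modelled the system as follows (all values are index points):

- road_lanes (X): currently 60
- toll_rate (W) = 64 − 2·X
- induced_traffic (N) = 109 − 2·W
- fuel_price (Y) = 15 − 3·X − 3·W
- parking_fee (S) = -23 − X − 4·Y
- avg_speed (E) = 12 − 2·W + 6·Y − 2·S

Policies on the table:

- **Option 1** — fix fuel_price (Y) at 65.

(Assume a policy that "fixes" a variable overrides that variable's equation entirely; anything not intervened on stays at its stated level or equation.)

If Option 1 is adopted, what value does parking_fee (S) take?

Option 1 (Y := 65):
  X = 60
  W = 64 − 2·60 = -56
  Y = 65
  S = -23 − 60 − 4·65 = -343

-343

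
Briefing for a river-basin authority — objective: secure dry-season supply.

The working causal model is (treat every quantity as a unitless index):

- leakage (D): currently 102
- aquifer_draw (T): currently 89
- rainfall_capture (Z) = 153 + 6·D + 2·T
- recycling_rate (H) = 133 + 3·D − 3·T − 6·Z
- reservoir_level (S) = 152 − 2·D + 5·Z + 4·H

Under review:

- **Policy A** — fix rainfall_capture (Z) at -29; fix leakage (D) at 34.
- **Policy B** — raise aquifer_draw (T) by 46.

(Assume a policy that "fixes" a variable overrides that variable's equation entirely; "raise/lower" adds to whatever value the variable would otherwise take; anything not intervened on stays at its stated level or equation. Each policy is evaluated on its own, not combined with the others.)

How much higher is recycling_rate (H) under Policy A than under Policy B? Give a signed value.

6318

Policy A (Z := -29, D := 34):
  D = 34
  T = 89
  Z = -29
  H = 133 + 3·34 − 3·89 − 6·(-29) = 142
Policy B (T + 46):
  D = 102
  T = 89 + 46 = 135
  Z = 153 + 6·102 + 2·135 = 1035
  H = 133 + 3·102 − 3·135 − 6·1035 = -6176
H: 142 − (-6176) = 6318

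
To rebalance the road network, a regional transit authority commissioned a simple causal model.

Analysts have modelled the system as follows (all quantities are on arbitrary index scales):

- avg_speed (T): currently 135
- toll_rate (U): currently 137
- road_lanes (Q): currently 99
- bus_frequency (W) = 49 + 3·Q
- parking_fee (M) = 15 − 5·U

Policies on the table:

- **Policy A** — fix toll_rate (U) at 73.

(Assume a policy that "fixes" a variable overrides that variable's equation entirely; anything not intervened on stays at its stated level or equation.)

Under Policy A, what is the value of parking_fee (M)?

Policy A (U := 73):
  U = 73
  M = 15 − 5·73 = -350

-350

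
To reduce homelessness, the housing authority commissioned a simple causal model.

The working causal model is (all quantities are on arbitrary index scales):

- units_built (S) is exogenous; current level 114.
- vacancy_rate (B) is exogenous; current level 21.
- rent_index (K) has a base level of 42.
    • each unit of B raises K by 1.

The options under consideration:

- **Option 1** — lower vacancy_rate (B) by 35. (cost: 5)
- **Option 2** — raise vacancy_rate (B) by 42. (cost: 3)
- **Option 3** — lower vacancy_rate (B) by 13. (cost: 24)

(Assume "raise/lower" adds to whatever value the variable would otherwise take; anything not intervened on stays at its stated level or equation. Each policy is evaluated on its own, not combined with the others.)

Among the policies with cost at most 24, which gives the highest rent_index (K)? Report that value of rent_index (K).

105

Option 1 (B − 35):
  B = 21 − 35 = -14
  K = 42 + (-14) = 28
Option 2 (B + 42):
  B = 21 + 42 = 63
  K = 42 + 63 = 105
Option 3 (B − 13):
  B = 21 − 13 = 8
  K = 42 + 8 = 50
Comparing — Option 1: K=28, Option 2: K=105, Option 3: K=50. Highest is 105 (Option 2).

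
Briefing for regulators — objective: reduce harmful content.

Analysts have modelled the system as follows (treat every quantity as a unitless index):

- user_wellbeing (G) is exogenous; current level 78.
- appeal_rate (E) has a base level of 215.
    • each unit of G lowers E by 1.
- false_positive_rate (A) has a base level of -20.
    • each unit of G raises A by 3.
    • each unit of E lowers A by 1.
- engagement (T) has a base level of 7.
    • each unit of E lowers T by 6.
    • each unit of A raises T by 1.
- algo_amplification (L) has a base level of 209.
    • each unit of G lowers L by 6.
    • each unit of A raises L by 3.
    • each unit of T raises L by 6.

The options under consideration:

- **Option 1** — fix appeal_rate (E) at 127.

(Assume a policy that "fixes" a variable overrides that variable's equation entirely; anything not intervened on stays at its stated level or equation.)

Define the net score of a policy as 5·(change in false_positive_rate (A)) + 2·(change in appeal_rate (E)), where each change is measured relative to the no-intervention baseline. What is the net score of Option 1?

30

Baseline:
  G = 78
  E = 215 − 78 = 137
  A = -20 + 3·78 − 137 = 77
Option 1 (E := 127):
  G = 78
  E = 127
  A = -20 + 3·78 − 127 = 87
ΔA = 87 − 77 = 10; ΔE = 127 − 137 = -10
Score = 5·10 + 2·(-10) = 30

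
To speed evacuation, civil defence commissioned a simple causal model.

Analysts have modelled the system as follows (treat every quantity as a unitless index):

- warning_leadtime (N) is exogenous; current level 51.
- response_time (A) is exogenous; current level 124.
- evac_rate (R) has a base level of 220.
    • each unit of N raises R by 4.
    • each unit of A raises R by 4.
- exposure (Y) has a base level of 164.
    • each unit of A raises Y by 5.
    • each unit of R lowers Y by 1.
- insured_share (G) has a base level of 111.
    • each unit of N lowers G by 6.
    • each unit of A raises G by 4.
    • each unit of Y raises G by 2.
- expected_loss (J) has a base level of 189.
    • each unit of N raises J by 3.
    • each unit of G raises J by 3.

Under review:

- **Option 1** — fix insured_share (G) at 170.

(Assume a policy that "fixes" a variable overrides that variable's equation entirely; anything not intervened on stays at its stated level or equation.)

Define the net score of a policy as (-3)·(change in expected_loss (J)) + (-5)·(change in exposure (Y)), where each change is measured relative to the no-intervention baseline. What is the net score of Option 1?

Baseline:
  N = 51
  A = 124
  R = 220 + 4·51 + 4·124 = 920
  Y = 164 + 5·124 − 920 = -136
  G = 111 − 6·51 + 4·124 + 2·(-136) = 29
  J = 189 + 3·51 + 3·29 = 429
Option 1 (G := 170):
  N = 51
  A = 124
  R = 220 + 4·51 + 4·124 = 920
  Y = 164 + 5·124 − 920 = -136
  G = 170
  J = 189 + 3·51 + 3·170 = 852
ΔJ = 852 − 429 = 423; ΔY = -136 − (-136) = 0
Score = (-3)·423 + (-5)·0 = -1269

-1269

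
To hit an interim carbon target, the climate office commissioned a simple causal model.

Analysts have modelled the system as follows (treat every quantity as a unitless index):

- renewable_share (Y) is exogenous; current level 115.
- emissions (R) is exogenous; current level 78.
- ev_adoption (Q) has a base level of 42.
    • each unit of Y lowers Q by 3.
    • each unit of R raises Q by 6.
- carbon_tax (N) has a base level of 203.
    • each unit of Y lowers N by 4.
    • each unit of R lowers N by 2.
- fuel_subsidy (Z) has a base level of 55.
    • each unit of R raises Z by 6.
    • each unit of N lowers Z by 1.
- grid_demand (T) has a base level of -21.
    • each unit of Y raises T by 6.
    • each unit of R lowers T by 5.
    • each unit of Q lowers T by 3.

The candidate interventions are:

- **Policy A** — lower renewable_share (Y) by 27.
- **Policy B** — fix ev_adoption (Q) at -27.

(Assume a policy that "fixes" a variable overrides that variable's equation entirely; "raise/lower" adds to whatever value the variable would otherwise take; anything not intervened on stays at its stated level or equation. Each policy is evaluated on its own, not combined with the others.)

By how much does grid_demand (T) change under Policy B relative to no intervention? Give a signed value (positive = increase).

Baseline:
  Y = 115
  R = 78
  Q = 42 − 3·115 + 6·78 = 165
  T = -21 + 6·115 − 5·78 − 3·165 = -216
Policy B (Q := -27):
  Y = 115
  R = 78
  Q = -27
  T = -21 + 6·115 − 5·78 − 3·(-27) = 360
Change in T: 360 − (-216) = 576

576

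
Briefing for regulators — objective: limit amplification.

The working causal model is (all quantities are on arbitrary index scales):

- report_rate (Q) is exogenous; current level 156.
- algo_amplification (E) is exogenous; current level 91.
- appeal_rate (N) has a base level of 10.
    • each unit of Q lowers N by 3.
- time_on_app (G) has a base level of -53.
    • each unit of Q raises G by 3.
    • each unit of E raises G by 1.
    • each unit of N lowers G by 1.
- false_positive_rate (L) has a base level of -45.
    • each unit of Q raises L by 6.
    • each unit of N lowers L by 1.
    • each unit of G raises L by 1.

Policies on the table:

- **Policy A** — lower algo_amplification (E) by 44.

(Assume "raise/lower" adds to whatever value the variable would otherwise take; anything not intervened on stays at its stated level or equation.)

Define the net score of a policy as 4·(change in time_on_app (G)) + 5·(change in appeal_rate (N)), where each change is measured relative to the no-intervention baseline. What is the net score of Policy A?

Baseline:
  Q = 156
  E = 91
  N = 10 − 3·156 = -458
  G = -53 + 3·156 + 91 − (-458) = 964
Policy A (E − 44):
  Q = 156
  E = 91 − 44 = 47
  N = 10 − 3·156 = -458
  G = -53 + 3·156 + 47 − (-458) = 920
ΔG = 920 − 964 = -44; ΔN = -458 − (-458) = 0
Score = 4·(-44) + 5·0 = -176

-176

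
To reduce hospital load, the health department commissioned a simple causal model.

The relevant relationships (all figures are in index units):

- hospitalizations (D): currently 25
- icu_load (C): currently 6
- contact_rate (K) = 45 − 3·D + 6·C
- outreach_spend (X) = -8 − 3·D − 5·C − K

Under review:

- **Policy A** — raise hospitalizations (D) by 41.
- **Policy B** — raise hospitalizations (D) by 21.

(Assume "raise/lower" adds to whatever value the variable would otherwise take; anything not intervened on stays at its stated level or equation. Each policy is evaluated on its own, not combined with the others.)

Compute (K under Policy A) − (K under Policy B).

Policy A (D + 41):
  D = 25 + 41 = 66
  C = 6
  K = 45 − 3·66 + 6·6 = -117
Policy B (D + 21):
  D = 25 + 21 = 46
  C = 6
  K = 45 − 3·46 + 6·6 = -57
K: -117 − (-57) = -60

-60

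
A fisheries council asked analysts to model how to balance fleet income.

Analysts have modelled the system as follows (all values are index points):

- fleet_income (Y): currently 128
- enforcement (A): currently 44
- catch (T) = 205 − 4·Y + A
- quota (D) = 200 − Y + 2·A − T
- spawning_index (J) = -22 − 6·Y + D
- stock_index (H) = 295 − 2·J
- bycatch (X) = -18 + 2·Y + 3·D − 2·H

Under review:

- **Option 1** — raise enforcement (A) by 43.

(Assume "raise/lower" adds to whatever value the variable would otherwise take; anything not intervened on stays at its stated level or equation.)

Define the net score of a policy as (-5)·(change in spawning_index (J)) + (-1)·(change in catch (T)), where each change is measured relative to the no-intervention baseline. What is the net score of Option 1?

-258

Baseline:
  Y = 128
  A = 44
  T = 205 − 4·128 + 44 = -263
  D = 200 − 128 + 2·44 − (-263) = 423
  J = -22 − 6·128 + 423 = -367
Option 1 (A + 43):
  Y = 128
  A = 44 + 43 = 87
  T = 205 − 4·128 + 87 = -220
  D = 200 − 128 + 2·87 − (-220) = 466
  J = -22 − 6·128 + 466 = -324
ΔJ = -324 − (-367) = 43; ΔT = -220 − (-263) = 43
Score = (-5)·43 + (-1)·43 = -258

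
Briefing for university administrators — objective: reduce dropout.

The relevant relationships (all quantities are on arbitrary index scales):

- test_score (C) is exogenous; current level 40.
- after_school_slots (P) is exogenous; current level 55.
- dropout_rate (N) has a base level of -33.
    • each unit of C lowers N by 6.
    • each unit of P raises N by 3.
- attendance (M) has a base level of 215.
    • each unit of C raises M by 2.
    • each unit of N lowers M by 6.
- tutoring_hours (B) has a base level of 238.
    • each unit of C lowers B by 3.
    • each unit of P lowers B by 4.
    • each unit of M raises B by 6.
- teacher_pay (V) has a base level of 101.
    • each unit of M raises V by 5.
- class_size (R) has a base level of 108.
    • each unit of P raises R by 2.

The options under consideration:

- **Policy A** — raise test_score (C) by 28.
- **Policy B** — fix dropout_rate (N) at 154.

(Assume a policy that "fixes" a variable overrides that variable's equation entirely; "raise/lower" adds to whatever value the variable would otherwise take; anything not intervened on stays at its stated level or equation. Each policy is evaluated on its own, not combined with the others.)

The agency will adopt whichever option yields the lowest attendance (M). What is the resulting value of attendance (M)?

Policy A (C + 28):
  C = 40 + 28 = 68
  P = 55
  N = -33 − 6·68 + 3·55 = -276
  M = 215 + 2·68 − 6·(-276) = 2007
Policy B (N := 154):
  C = 40
  P = 55
  N = 154
  M = 215 + 2·40 − 6·154 = -629
Comparing — Policy A: M=2007, Policy B: M=-629. Lowest is -629 (Policy B).

-629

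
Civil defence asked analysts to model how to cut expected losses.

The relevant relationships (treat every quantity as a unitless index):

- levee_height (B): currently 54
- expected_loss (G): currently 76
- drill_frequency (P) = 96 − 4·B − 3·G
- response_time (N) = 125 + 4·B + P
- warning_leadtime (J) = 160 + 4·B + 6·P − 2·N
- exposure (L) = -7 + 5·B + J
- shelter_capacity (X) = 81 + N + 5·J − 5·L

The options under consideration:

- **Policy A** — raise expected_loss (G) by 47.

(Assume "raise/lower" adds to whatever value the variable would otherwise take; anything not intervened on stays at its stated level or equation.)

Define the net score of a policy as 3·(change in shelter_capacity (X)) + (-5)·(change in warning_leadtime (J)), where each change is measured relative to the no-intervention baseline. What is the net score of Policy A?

Baseline:
  B = 54
  G = 76
  P = 96 − 4·54 − 3·76 = -348
  N = 125 + 4·54 + (-348) = -7
  J = 160 + 4·54 + 6·(-348) − 2·(-7) = -1698
  L = -7 + 5·54 + (-1698) = -1435
  X = 81 + (-7) + 5·(-1698) − 5·(-1435) = -1241
Policy A (G + 47):
  B = 54
  G = 76 + 47 = 123
  P = 96 − 4·54 − 3·123 = -489
  N = 125 + 4·54 + (-489) = -148
  J = 160 + 4·54 + 6·(-489) − 2·(-148) = -2262
  L = -7 + 5·54 + (-2262) = -1999
  X = 81 + (-148) + 5·(-2262) − 5·(-1999) = -1382
ΔX = -1382 − (-1241) = -141; ΔJ = -2262 − (-1698) = -564
Score = 3·(-141) + (-5)·(-564) = 2397

2397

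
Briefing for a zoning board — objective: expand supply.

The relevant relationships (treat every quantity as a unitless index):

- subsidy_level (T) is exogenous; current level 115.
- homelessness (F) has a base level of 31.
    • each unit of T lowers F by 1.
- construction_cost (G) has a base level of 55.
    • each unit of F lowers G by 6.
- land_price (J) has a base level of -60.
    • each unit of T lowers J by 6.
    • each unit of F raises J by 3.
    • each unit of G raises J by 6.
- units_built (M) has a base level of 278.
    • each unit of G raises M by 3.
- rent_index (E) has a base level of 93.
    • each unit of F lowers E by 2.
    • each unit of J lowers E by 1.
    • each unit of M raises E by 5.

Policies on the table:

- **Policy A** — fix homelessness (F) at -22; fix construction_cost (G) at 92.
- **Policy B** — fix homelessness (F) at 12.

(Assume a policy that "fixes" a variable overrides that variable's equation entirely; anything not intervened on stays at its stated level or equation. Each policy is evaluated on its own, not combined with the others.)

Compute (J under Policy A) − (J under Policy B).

Policy A (F := -22, G := 92):
  T = 115
  F = -22
  G = 92
  J = -60 − 6·115 + 3·(-22) + 6·92 = -264
Policy B (F := 12):
  T = 115
  F = 12
  G = 55 − 6·12 = -17
  J = -60 − 6·115 + 3·12 + 6·(-17) = -816
J: -264 − (-816) = 552

552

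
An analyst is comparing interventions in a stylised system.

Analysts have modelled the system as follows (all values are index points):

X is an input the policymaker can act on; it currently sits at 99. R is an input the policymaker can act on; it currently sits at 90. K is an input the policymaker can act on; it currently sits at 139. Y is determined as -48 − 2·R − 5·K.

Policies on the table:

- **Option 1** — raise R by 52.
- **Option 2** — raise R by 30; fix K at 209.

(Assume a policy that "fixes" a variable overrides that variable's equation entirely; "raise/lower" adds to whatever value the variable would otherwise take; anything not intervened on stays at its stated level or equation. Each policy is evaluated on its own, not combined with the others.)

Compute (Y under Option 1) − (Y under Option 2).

Option 1 (R + 52):
  R = 90 + 52 = 142
  K = 139
  Y = -48 − 2·142 − 5·139 = -1027
Option 2 (R + 30, K := 209):
  R = 90 + 30 = 120
  K = 209
  Y = -48 − 2·120 − 5·209 = -1333
Y: -1027 − (-1333) = 306

306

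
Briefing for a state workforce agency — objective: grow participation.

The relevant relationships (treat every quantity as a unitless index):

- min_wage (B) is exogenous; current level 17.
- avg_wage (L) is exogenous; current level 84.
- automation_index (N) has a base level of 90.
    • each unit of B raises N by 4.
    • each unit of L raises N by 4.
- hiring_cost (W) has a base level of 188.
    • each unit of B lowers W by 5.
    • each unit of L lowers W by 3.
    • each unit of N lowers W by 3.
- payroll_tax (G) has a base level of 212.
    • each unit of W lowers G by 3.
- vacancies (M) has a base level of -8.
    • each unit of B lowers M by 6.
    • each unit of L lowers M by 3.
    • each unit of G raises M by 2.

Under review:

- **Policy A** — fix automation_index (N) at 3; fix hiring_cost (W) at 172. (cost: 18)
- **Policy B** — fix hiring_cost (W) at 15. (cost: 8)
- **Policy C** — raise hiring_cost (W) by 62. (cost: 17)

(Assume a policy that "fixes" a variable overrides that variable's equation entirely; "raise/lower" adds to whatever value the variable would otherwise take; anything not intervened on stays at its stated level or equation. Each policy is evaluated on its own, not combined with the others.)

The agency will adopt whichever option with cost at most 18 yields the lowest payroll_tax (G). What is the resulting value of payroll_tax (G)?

-304

Policy A (N := 3, W := 172):
  B = 17
  L = 84
  N = 3
  W = 172
  G = 212 − 3·172 = -304
Policy B (W := 15):
  B = 17
  L = 84
  N = 90 + 4·17 + 4·84 = 494
  W = 15
  G = 212 − 3·15 = 167
Policy C (W + 62):
  B = 17
  L = 84
  N = 90 + 4·17 + 4·84 = 494
  W = 188 − 5·17 − 3·84 − 3·494 (+62 from intervention) = -1569
  G = 212 − 3·(-1569) = 4919
Comparing — Policy A: G=-304, Policy B: G=167, Policy C: G=4919. Lowest is -304 (Policy A).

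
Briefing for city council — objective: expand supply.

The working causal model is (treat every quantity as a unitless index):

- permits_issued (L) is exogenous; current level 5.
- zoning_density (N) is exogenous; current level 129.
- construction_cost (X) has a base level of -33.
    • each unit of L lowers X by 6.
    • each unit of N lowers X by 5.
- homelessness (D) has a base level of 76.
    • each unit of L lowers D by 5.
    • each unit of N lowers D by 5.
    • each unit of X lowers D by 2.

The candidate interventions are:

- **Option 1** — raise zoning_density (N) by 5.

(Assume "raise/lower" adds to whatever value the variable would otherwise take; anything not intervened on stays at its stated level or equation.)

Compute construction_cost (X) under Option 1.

Option 1 (N + 5):
  L = 5
  N = 129 + 5 = 134
  X = -33 − 6·5 − 5·134 = -733

-733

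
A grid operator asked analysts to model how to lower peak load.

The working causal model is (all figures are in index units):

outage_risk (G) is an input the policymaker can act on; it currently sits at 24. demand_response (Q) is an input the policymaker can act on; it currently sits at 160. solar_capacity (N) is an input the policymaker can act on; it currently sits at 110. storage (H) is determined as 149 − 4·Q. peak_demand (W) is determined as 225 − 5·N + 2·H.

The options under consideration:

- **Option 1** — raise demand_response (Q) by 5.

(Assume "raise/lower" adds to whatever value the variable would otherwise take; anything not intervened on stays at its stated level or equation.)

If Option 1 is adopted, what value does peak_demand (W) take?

-1347

Option 1 (Q + 5):
  Q = 160 + 5 = 165
  N = 110
  H = 149 − 4·165 = -511
  W = 225 − 5·110 + 2·(-511) = -1347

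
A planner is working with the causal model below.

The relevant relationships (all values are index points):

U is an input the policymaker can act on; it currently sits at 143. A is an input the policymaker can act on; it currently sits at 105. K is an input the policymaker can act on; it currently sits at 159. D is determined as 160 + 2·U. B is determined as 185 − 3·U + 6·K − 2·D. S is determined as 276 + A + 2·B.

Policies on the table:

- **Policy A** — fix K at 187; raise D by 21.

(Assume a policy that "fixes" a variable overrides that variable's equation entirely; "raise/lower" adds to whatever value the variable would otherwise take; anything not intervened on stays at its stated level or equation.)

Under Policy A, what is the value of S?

269

Policy A (K := 187, D + 21):
  U = 143
  A = 105
  K = 187
  D = 160 + 2·143 (+21 from intervention) = 467
  B = 185 − 3·143 + 6·187 − 2·467 = -56
  S = 276 + 105 + 2·(-56) = 269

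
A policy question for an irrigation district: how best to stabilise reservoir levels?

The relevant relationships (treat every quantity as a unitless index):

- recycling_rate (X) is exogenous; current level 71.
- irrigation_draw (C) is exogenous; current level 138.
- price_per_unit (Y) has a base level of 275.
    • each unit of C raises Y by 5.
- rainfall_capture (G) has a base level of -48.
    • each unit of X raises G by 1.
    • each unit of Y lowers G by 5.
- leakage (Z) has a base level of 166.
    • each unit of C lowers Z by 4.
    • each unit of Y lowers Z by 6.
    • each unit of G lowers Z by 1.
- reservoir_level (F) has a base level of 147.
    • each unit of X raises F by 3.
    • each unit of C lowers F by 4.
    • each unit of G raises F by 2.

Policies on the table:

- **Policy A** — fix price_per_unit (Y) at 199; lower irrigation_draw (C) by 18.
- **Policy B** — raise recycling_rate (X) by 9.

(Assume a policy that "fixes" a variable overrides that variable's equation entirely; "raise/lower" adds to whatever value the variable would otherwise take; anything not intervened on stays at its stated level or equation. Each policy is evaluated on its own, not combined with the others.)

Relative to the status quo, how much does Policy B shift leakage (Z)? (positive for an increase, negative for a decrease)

Baseline:
  X = 71
  C = 138
  Y = 275 + 5·138 = 965
  G = -48 + 71 − 5·965 = -4802
  Z = 166 − 4·138 − 6·965 − (-4802) = -1374
Policy B (X + 9):
  X = 71 + 9 = 80
  C = 138
  Y = 275 + 5·138 = 965
  G = -48 + 80 − 5·965 = -4793
  Z = 166 − 4·138 − 6·965 − (-4793) = -1383
Change in Z: -1383 − (-1374) = -9

-9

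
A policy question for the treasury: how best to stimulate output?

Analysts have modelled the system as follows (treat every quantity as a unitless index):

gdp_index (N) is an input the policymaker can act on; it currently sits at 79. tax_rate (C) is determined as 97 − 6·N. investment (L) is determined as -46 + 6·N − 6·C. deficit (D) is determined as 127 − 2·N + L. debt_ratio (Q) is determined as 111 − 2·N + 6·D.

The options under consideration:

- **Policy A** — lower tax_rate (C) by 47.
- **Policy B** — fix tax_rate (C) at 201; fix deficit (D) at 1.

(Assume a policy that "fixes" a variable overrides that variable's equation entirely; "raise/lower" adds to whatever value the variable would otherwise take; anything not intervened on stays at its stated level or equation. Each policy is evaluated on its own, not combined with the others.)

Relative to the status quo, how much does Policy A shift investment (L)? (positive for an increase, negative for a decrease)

Baseline:
  N = 79
  C = 97 − 6·79 = -377
  L = -46 + 6·79 − 6·(-377) = 2690
Policy A (C − 47):
  N = 79
  C = 97 − 6·79 (−47 from intervention) = -424
  L = -46 + 6·79 − 6·(-424) = 2972
Change in L: 2972 − 2690 = 282

282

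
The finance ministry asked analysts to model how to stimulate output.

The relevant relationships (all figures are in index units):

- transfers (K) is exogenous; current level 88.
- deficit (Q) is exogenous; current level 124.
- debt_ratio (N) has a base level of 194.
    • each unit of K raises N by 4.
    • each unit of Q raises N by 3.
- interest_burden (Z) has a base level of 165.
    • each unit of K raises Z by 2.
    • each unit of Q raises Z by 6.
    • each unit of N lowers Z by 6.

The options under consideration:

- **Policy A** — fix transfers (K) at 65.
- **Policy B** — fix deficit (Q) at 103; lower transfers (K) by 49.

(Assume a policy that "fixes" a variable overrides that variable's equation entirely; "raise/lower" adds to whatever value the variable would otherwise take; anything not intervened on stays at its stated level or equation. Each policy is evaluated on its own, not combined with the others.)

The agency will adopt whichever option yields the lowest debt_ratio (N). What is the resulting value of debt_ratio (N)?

Policy A (K := 65):
  K = 65
  Q = 124
  N = 194 + 4·65 + 3·124 = 826
Policy B (Q := 103, K − 49):
  K = 88 − 49 = 39
  Q = 103
  N = 194 + 4·39 + 3·103 = 659
Comparing — Policy A: N=826, Policy B: N=659. Lowest is 659 (Policy B).

659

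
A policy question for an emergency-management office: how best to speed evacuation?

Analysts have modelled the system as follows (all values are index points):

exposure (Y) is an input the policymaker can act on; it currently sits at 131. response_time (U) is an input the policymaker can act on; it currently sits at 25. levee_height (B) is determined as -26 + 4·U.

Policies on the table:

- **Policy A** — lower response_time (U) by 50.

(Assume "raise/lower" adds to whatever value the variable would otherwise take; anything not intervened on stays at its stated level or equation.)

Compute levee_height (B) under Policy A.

-126

Policy A (U − 50):
  U = 25 − 50 = -25
  B = -26 + 4·(-25) = -126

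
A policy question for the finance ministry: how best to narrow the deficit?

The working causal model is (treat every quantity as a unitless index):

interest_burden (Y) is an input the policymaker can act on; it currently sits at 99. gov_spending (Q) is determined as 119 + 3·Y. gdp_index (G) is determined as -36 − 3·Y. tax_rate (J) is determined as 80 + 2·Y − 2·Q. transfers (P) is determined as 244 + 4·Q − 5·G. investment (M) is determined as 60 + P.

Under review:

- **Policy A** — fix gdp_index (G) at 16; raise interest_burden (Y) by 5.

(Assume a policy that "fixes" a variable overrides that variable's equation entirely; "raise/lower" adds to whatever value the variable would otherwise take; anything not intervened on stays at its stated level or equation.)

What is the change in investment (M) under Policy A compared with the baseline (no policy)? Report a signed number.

Baseline:
  Y = 99
  Q = 119 + 3·99 = 416
  G = -36 − 3·99 = -333
  P = 244 + 4·416 − 5·(-333) = 3573
  M = 60 + 3573 = 3633
Policy A (G := 16, Y + 5):
  Y = 99 + 5 = 104
  Q = 119 + 3·104 = 431
  G = 16
  P = 244 + 4·431 − 5·16 = 1888
  M = 60 + 1888 = 1948
Change in M: 1948 − 3633 = -1685

-1685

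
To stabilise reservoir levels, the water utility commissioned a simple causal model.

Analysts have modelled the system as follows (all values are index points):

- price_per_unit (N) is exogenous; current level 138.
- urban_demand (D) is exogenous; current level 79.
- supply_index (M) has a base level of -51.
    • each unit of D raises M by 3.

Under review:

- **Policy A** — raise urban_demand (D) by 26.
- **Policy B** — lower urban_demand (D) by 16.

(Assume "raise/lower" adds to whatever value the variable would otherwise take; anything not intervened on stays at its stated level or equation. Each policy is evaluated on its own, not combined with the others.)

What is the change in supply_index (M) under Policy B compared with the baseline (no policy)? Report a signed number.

Baseline:
  D = 79
  M = -51 + 3·79 = 186
Policy B (D − 16):
  D = 79 − 16 = 63
  M = -51 + 3·63 = 138
Change in M: 138 − 186 = -48

-48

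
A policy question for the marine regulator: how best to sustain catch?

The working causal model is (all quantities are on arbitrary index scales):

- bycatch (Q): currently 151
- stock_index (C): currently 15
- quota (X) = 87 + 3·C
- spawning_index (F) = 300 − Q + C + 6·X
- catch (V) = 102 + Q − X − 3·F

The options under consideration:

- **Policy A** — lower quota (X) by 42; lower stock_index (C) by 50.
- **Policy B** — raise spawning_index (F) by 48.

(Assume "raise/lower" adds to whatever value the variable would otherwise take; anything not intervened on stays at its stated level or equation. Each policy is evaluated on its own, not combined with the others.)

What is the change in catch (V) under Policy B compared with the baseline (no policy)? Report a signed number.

Baseline:
  Q = 151
  C = 15
  X = 87 + 3·15 = 132
  F = 300 − 151 + 15 + 6·132 = 956
  V = 102 + 151 − 132 − 3·956 = -2747
Policy B (F + 48):
  Q = 151
  C = 15
  X = 87 + 3·15 = 132
  F = 300 − 151 + 15 + 6·132 (+48 from intervention) = 1004
  V = 102 + 151 − 132 − 3·1004 = -2891
Change in V: -2891 − (-2747) = -144

-144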